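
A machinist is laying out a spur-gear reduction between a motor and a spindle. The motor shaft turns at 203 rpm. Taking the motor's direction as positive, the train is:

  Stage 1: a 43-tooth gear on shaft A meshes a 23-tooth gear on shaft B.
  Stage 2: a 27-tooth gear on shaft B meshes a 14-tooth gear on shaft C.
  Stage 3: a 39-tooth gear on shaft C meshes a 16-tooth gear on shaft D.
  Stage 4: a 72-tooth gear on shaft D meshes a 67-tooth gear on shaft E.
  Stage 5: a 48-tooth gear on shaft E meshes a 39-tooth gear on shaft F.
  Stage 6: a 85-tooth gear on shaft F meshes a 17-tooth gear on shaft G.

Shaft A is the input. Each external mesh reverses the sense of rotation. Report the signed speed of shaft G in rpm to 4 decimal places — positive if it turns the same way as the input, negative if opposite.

Stage 1 [43T→23T]: ω = 203.0000×43/23 = 379.5217 rpm, dir flips to −; running = −379.5217
Stage 2 [27T→14T]: ω = 379.5217×27/14 = 731.9348 rpm, dir flips to +; running = +731.9348
Stage 3 [39T→16T]: ω = 731.9348×39/16 = 1784.0910 rpm, dir flips to −; running = −1784.0910
Stage 4 [72T→67T]: ω = 1784.0910×72/67 = 1917.2322 rpm, dir flips to +; running = +1917.2322
Stage 5 [48T→39T]: ω = 1917.2322×48/39 = 2359.6703 rpm, dir flips to −; running = −2359.6703
Stage 6 [85T→17T]: ω = 2359.6703×85/17 = 11798.3517 rpm, dir flips to +; running = +11798.3517

+11798.3517 rpm (same as input, |ω| = 11798.3517 rpm)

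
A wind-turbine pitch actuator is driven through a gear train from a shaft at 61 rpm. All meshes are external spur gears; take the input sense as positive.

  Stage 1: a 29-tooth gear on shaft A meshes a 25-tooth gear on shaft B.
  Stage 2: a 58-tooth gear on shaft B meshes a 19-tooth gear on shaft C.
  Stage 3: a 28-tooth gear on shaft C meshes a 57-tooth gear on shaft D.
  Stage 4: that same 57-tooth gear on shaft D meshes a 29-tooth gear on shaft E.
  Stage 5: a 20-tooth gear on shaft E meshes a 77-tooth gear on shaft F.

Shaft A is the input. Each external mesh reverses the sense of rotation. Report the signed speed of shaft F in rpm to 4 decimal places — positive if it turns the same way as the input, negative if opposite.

-54.1703 rpm (opposite to input, |ω| = 54.1703 rpm)

Stage 1 [29T→25T]: ω = 61.0000×29/25 = 70.7600 rpm, dir flips to −; running = −70.7600
Stage 2 [58T→19T]: ω = 70.7600×58/19 = 216.0042 rpm, dir flips to +; running = +216.0042
Stage 3 [28T→57T]: ω = 216.0042×28/57 = 106.1073 rpm, dir flips to −; running = −106.1073
Stage 4 [57T→29T]: ω = 106.1073×57/29 = 208.5558 rpm, dir flips to +; running = +208.5558
Stage 5 [20T→77T]: ω = 208.5558×20/77 = 54.1703 rpm, dir flips to −; running = −54.1703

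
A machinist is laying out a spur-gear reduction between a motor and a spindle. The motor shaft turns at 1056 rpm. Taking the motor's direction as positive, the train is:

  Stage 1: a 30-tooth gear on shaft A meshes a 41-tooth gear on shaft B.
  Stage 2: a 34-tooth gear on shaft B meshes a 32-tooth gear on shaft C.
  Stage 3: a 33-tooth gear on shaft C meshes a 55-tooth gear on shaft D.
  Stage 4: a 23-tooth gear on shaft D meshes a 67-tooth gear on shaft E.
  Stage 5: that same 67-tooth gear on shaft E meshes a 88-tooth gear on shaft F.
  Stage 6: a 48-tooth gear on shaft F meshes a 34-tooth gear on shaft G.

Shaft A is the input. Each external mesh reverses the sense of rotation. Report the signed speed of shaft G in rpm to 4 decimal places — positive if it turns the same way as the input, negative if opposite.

+181.7561 rpm (same as input, |ω| = 181.7561 rpm)

Stage 1 [30T→41T]: ω = 1056.0000×30/41 = 772.6829 rpm, dir flips to −; running = −772.6829
Stage 2 [34T→32T]: ω = 772.6829×34/32 = 820.9756 rpm, dir flips to +; running = +820.9756
Stage 3 [33T→55T]: ω = 820.9756×33/55 = 492.5854 rpm, dir flips to −; running = −492.5854
Stage 4 [23T→67T]: ω = 492.5854×23/67 = 169.0965 rpm, dir flips to +; running = +169.0965
Stage 5 [67T→88T]: ω = 169.0965×67/88 = 128.7439 rpm, dir flips to −; running = −128.7439
Stage 6 [48T→34T]: ω = 128.7439×48/34 = 181.7561 rpm, dir flips to +; running = +181.7561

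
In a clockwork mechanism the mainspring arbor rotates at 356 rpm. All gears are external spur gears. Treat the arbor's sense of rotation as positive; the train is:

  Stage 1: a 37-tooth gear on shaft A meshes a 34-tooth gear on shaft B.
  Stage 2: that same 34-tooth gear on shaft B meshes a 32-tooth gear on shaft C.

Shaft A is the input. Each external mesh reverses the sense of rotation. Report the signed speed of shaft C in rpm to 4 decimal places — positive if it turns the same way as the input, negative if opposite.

Stage 1 [37T→34T]: ω = 356.0000×37/34 = 387.4118 rpm, dir flips to −; running = −387.4118
Stage 2 [34T→32T]: ω = 387.4118×34/32 = 411.6250 rpm, dir flips to +; running = +411.6250

+411.6250 rpm (same as input, |ω| = 411.6250 rpm)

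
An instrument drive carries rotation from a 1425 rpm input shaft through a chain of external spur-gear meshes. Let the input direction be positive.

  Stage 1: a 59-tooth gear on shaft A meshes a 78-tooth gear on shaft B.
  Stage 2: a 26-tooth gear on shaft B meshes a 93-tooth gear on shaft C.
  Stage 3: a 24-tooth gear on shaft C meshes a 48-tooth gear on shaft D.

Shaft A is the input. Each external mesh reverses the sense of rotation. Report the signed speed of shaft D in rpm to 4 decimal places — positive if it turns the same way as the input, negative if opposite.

Stage 1 [59T→78T]: ω = 1425.0000×59/78 = 1077.8846 rpm, dir flips to −; running = −1077.8846
Stage 2 [26T→93T]: ω = 1077.8846×26/93 = 301.3441 rpm, dir flips to +; running = +301.3441
Stage 3 [24T→48T]: ω = 301.3441×24/48 = 150.6720 rpm, dir flips to −; running = −150.6720

-150.6720 rpm (opposite to input, |ω| = 150.6720 rpm)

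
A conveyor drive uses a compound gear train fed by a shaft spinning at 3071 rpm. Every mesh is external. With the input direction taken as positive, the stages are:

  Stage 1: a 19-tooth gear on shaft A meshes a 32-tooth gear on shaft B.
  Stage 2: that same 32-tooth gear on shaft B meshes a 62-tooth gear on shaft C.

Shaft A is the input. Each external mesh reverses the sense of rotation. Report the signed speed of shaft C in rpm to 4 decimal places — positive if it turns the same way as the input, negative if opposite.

Stage 1 [19T→32T]: ω = 3071.0000×19/32 = 1823.4062 rpm, dir flips to −; running = −1823.4062
Stage 2 [32T→62T]: ω = 1823.4062×32/62 = 941.1129 rpm, dir flips to +; running = +941.1129

+941.1129 rpm (same as input, |ω| = 941.1129 rpm)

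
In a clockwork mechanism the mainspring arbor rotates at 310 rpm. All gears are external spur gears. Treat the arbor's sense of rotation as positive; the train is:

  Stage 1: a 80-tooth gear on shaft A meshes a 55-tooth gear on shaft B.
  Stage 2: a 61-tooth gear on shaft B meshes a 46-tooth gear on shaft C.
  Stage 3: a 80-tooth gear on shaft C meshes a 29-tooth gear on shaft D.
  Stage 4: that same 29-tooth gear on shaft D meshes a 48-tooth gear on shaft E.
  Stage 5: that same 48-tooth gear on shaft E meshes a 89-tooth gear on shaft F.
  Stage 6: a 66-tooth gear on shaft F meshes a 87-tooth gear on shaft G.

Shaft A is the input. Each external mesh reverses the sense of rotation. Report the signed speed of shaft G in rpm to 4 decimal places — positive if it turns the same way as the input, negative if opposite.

+407.7422 rpm (same as input, |ω| = 407.7422 rpm)

Stage 1 [80T→55T]: ω = 310.0000×80/55 = 450.9091 rpm, dir flips to −; running = −450.9091
Stage 2 [61T→46T]: ω = 450.9091×61/46 = 597.9447 rpm, dir flips to +; running = +597.9447
Stage 3 [80T→29T]: ω = 597.9447×80/29 = 1649.5025 rpm, dir flips to −; running = −1649.5025
Stage 4 [29T→48T]: ω = 1649.5025×29/48 = 996.5744 rpm, dir flips to +; running = +996.5744
Stage 5 [48T→89T]: ω = 996.5744×48/89 = 537.4783 rpm, dir flips to −; running = −537.4783
Stage 6 [66T→87T]: ω = 537.4783×66/87 = 407.7422 rpm, dir flips to +; running = +407.7422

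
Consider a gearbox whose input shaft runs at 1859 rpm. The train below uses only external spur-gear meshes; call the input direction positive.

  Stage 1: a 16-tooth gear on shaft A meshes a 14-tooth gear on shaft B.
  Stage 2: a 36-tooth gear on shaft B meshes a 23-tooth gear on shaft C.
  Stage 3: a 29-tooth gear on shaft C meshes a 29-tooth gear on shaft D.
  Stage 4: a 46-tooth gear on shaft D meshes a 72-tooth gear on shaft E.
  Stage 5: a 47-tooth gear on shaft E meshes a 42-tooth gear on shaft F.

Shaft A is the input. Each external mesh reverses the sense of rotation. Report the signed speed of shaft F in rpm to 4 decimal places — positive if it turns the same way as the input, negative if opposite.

Stage 1 [16T→14T]: ω = 1859.0000×16/14 = 2124.5714 rpm, dir flips to −; running = −2124.5714
Stage 2 [36T→23T]: ω = 2124.5714×36/23 = 3325.4161 rpm, dir flips to +; running = +3325.4161
Stage 3 [29T→29T]: ω = 3325.4161×29/29 = 3325.4161 rpm, dir flips to −; running = −3325.4161
Stage 4 [46T→72T]: ω = 3325.4161×46/72 = 2124.5714 rpm, dir flips to +; running = +2124.5714
Stage 5 [47T→42T]: ω = 2124.5714×47/42 = 2377.4966 rpm, dir flips to −; running = −2377.4966

-2377.4966 rpm (opposite to input, |ω| = 2377.4966 rpm)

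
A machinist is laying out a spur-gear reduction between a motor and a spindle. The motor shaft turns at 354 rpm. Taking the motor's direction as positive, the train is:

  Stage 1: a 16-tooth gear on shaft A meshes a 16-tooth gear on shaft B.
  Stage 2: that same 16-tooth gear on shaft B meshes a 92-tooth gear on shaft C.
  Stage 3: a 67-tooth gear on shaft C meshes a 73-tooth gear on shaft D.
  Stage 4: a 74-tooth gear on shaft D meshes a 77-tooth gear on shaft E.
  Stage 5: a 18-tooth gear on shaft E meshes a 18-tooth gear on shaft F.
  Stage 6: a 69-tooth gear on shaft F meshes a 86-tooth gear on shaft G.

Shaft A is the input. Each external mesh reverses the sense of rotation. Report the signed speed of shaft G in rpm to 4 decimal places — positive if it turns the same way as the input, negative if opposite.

Stage 1 [16T→16T]: ω = 354.0000×16/16 = 354.0000 rpm, dir flips to −; running = −354.0000
Stage 2 [16T→92T]: ω = 354.0000×16/92 = 61.5652 rpm, dir flips to +; running = +61.5652
Stage 3 [67T→73T]: ω = 61.5652×67/73 = 56.5051 rpm, dir flips to −; running = −56.5051
Stage 4 [74T→77T]: ω = 56.5051×74/77 = 54.3036 rpm, dir flips to +; running = +54.3036
Stage 5 [18T→18T]: ω = 54.3036×18/18 = 54.3036 rpm, dir flips to −; running = −54.3036
Stage 6 [69T→86T]: ω = 54.3036×69/86 = 43.5691 rpm, dir flips to +; running = +43.5691

+43.5691 rpm (same as input, |ω| = 43.5691 rpm)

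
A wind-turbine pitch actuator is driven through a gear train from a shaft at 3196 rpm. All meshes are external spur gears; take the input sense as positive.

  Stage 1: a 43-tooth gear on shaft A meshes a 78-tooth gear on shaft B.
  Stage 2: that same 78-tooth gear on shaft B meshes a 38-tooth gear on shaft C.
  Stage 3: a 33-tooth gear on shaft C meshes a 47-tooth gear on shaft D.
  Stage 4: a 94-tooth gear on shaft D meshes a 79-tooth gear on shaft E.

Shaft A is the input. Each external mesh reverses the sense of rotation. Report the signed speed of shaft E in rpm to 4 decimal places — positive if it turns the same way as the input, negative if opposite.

Stage 1 [43T→78T]: ω = 3196.0000×43/78 = 1761.8974 rpm, dir flips to −; running = −1761.8974
Stage 2 [78T→38T]: ω = 1761.8974×78/38 = 3616.5263 rpm, dir flips to +; running = +3616.5263
Stage 3 [33T→47T]: ω = 3616.5263×33/47 = 2539.2632 rpm, dir flips to −; running = −2539.2632
Stage 4 [94T→79T]: ω = 2539.2632×94/79 = 3021.4017 rpm, dir flips to +; running = +3021.4017

+3021.4017 rpm (same as input, |ω| = 3021.4017 rpm)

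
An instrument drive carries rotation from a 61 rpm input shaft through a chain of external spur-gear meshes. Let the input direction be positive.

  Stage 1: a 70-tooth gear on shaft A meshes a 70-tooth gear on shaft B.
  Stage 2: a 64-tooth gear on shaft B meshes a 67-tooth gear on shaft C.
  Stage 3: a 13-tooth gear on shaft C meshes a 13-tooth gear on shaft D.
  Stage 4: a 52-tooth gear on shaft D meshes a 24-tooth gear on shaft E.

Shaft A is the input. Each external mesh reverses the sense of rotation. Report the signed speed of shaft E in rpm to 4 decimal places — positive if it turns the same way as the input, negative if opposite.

+126.2488 rpm (same as input, |ω| = 126.2488 rpm)

Stage 1 [70T→70T]: ω = 61.0000×70/70 = 61.0000 rpm, dir flips to −; running = −61.0000
Stage 2 [64T→67T]: ω = 61.0000×64/67 = 58.2687 rpm, dir flips to +; running = +58.2687
Stage 3 [13T→13T]: ω = 58.2687×13/13 = 58.2687 rpm, dir flips to −; running = −58.2687
Stage 4 [52T→24T]: ω = 58.2687×52/24 = 126.2488 rpm, dir flips to +; running = +126.2488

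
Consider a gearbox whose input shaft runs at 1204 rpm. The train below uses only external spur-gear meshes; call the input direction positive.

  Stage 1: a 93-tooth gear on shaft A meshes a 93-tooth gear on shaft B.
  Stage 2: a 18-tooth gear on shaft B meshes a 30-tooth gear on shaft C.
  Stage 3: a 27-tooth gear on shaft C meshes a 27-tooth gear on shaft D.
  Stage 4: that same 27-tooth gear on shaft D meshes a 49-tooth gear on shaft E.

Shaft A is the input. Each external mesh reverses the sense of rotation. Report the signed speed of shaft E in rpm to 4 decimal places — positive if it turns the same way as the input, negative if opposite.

+398.0571 rpm (same as input, |ω| = 398.0571 rpm)

Stage 1 [93T→93T]: ω = 1204.0000×93/93 = 1204.0000 rpm, dir flips to −; running = −1204.0000
Stage 2 [18T→30T]: ω = 1204.0000×18/30 = 722.4000 rpm, dir flips to +; running = +722.4000
Stage 3 [27T→27T]: ω = 722.4000×27/27 = 722.4000 rpm, dir flips to −; running = −722.4000
Stage 4 [27T→49T]: ω = 722.4000×27/49 = 398.0571 rpm, dir flips to +; running = +398.0571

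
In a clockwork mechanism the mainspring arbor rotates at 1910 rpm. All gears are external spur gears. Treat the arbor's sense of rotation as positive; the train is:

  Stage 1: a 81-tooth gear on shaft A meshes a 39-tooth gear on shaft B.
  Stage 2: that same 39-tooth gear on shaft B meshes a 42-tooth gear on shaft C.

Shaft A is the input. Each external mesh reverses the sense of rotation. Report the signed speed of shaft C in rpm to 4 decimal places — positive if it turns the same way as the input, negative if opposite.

+3683.5714 rpm (same as input, |ω| = 3683.5714 rpm)

Stage 1 [81T→39T]: ω = 1910.0000×81/39 = 3966.9231 rpm, dir flips to −; running = −3966.9231
Stage 2 [39T→42T]: ω = 3966.9231×39/42 = 3683.5714 rpm, dir flips to +; running = +3683.5714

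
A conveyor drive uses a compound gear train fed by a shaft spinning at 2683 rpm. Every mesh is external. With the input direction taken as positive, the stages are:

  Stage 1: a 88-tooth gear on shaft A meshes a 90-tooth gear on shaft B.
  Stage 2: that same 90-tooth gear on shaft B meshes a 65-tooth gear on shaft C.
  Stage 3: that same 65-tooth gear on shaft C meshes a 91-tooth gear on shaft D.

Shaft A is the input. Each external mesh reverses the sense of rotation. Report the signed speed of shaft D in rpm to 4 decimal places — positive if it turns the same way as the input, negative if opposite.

Stage 1 [88T→90T]: ω = 2683.0000×88/90 = 2623.3778 rpm, dir flips to −; running = −2623.3778
Stage 2 [90T→65T]: ω = 2623.3778×90/65 = 3632.3692 rpm, dir flips to +; running = +3632.3692
Stage 3 [65T→91T]: ω = 3632.3692×65/91 = 2594.5495 rpm, dir flips to −; running = −2594.5495

-2594.5495 rpm (opposite to input, |ω| = 2594.5495 rpm)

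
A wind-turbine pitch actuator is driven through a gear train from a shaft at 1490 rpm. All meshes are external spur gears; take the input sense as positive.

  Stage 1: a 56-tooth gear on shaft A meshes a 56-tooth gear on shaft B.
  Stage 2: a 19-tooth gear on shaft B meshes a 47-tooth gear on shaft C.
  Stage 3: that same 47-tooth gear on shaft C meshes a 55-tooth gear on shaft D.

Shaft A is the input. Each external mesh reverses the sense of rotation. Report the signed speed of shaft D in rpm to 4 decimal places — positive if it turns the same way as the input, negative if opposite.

-514.7273 rpm (opposite to input, |ω| = 514.7273 rpm)

Stage 1 [56T→56T]: ω = 1490.0000×56/56 = 1490.0000 rpm, dir flips to −; running = −1490.0000
Stage 2 [19T→47T]: ω = 1490.0000×19/47 = 602.3404 rpm, dir flips to +; running = +602.3404
Stage 3 [47T→55T]: ω = 602.3404×47/55 = 514.7273 rpm, dir flips to −; running = −514.7273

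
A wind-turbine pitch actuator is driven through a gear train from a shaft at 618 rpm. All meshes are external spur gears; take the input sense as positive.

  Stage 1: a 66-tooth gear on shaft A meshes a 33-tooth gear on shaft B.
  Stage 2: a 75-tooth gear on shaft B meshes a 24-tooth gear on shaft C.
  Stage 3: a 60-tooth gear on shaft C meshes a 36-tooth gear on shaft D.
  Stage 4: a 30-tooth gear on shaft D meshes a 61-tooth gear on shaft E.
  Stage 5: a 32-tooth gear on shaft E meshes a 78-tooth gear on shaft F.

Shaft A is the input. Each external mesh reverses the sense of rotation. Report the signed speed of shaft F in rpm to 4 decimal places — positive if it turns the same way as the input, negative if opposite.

Stage 1 [66T→33T]: ω = 618.0000×66/33 = 1236.0000 rpm, dir flips to −; running = −1236.0000
Stage 2 [75T→24T]: ω = 1236.0000×75/24 = 3862.5000 rpm, dir flips to +; running = +3862.5000
Stage 3 [60T→36T]: ω = 3862.5000×60/36 = 6437.5000 rpm, dir flips to −; running = −6437.5000
Stage 4 [30T→61T]: ω = 6437.5000×30/61 = 3165.9836 rpm, dir flips to +; running = +3165.9836
Stage 5 [32T→78T]: ω = 3165.9836×32/78 = 1298.8651 rpm, dir flips to −; running = −1298.8651

-1298.8651 rpm (opposite to input, |ω| = 1298.8651 rpm)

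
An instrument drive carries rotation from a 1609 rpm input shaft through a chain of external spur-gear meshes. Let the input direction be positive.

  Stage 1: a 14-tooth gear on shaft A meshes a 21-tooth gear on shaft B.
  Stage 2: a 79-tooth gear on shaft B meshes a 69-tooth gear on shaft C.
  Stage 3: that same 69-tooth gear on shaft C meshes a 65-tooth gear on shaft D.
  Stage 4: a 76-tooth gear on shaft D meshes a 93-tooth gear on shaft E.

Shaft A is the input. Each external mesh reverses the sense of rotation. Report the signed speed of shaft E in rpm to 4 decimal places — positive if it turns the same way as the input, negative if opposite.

Stage 1 [14T→21T]: ω = 1609.0000×14/21 = 1072.6667 rpm, dir flips to −; running = −1072.6667
Stage 2 [79T→69T]: ω = 1072.6667×79/69 = 1228.1256 rpm, dir flips to +; running = +1228.1256
Stage 3 [69T→65T]: ω = 1228.1256×69/65 = 1303.7026 rpm, dir flips to −; running = −1303.7026
Stage 4 [76T→93T]: ω = 1303.7026×76/93 = 1065.3913 rpm, dir flips to +; running = +1065.3913

+1065.3913 rpm (same as input, |ω| = 1065.3913 rpm)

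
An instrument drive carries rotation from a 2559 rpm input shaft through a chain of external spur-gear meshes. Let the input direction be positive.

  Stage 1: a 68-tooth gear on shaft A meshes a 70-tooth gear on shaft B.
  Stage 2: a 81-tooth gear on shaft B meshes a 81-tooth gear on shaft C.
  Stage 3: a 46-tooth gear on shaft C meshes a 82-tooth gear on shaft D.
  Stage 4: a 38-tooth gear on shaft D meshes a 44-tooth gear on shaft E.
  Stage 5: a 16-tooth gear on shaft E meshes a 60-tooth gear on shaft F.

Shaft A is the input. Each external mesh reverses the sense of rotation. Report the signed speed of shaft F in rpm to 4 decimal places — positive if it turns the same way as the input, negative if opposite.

-321.1625 rpm (opposite to input, |ω| = 321.1625 rpm)

Stage 1 [68T→70T]: ω = 2559.0000×68/70 = 2485.8857 rpm, dir flips to −; running = −2485.8857
Stage 2 [81T→81T]: ω = 2485.8857×81/81 = 2485.8857 rpm, dir flips to +; running = +2485.8857
Stage 3 [46T→82T]: ω = 2485.8857×46/82 = 1394.5213 rpm, dir flips to −; running = −1394.5213
Stage 4 [38T→44T]: ω = 1394.5213×38/44 = 1204.3593 rpm, dir flips to +; running = +1204.3593
Stage 5 [16T→60T]: ω = 1204.3593×16/60 = 321.1625 rpm, dir flips to −; running = −321.1625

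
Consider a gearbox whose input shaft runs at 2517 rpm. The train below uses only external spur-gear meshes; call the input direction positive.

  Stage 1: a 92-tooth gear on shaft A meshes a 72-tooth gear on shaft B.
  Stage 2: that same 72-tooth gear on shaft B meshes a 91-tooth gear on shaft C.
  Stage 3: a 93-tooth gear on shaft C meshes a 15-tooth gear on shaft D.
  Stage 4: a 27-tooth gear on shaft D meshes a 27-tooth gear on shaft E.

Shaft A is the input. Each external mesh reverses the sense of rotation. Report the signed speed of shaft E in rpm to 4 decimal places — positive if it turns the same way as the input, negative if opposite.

Stage 1 [92T→72T]: ω = 2517.0000×92/72 = 3216.1667 rpm, dir flips to −; running = −3216.1667
Stage 2 [72T→91T]: ω = 3216.1667×72/91 = 2544.6593 rpm, dir flips to +; running = +2544.6593
Stage 3 [93T→15T]: ω = 2544.6593×93/15 = 15776.8879 rpm, dir flips to −; running = −15776.8879
Stage 4 [27T→27T]: ω = 15776.8879×27/27 = 15776.8879 rpm, dir flips to +; running = +15776.8879

+15776.8879 rpm (same as input, |ω| = 15776.8879 rpm)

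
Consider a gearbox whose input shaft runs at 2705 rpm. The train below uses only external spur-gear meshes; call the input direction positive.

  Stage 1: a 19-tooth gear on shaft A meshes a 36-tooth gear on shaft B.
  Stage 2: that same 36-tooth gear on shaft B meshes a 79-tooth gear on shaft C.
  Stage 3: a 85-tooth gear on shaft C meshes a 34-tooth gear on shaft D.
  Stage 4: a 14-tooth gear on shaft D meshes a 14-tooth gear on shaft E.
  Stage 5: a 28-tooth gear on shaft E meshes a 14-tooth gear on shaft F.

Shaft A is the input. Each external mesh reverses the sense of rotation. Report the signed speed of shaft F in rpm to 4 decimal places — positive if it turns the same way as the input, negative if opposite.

Stage 1 [19T→36T]: ω = 2705.0000×19/36 = 1427.6389 rpm, dir flips to −; running = −1427.6389
Stage 2 [36T→79T]: ω = 1427.6389×36/79 = 650.5696 rpm, dir flips to +; running = +650.5696
Stage 3 [85T→34T]: ω = 650.5696×85/34 = 1626.4241 rpm, dir flips to −; running = −1626.4241
Stage 4 [14T→14T]: ω = 1626.4241×14/14 = 1626.4241 rpm, dir flips to +; running = +1626.4241
Stage 5 [28T→14T]: ω = 1626.4241×28/14 = 3252.8481 rpm, dir flips to −; running = −3252.8481

-3252.8481 rpm (opposite to input, |ω| = 3252.8481 rpm)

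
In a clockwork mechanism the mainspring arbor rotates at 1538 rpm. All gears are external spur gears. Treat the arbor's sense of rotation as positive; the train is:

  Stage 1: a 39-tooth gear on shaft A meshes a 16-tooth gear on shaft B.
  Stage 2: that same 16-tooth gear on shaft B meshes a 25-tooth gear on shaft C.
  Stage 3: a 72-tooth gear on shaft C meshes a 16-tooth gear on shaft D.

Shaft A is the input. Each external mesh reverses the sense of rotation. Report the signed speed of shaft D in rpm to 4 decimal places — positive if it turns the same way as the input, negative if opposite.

Stage 1 [39T→16T]: ω = 1538.0000×39/16 = 3748.8750 rpm, dir flips to −; running = −3748.8750
Stage 2 [16T→25T]: ω = 3748.8750×16/25 = 2399.2800 rpm, dir flips to +; running = +2399.2800
Stage 3 [72T→16T]: ω = 2399.2800×72/16 = 10796.7600 rpm, dir flips to −; running = −10796.7600

-10796.7600 rpm (opposite to input, |ω| = 10796.7600 rpm)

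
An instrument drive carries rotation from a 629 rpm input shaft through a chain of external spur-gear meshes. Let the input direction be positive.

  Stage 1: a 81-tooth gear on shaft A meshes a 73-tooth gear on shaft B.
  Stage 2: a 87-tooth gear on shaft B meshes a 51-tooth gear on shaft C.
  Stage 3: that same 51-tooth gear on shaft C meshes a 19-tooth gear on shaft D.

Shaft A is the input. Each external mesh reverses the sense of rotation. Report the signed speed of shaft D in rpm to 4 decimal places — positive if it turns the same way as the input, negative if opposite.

Stage 1 [81T→73T]: ω = 629.0000×81/73 = 697.9315 rpm, dir flips to −; running = −697.9315
Stage 2 [87T→51T]: ω = 697.9315×87/51 = 1190.5890 rpm, dir flips to +; running = +1190.5890
Stage 3 [51T→19T]: ω = 1190.5890×51/19 = 3195.7916 rpm, dir flips to −; running = −3195.7916

-3195.7916 rpm (opposite to input, |ω| = 3195.7916 rpm)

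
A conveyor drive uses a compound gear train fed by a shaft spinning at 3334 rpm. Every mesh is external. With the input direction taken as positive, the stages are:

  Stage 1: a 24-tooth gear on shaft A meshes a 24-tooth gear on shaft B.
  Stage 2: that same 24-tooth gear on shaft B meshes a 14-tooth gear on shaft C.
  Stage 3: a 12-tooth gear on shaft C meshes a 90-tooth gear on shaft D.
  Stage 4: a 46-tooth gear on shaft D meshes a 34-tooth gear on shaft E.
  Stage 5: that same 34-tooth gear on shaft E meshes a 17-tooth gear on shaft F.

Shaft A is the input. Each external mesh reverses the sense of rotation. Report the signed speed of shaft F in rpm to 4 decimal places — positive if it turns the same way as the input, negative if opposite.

-2062.0370 rpm (opposite to input, |ω| = 2062.0370 rpm)

Stage 1 [24T→24T]: ω = 3334.0000×24/24 = 3334.0000 rpm, dir flips to −; running = −3334.0000
Stage 2 [24T→14T]: ω = 3334.0000×24/14 = 5715.4286 rpm, dir flips to +; running = +5715.4286
Stage 3 [12T→90T]: ω = 5715.4286×12/90 = 762.0571 rpm, dir flips to −; running = −762.0571
Stage 4 [46T→34T]: ω = 762.0571×46/34 = 1031.0185 rpm, dir flips to +; running = +1031.0185
Stage 5 [34T→17T]: ω = 1031.0185×34/17 = 2062.0370 rpm, dir flips to −; running = −2062.0370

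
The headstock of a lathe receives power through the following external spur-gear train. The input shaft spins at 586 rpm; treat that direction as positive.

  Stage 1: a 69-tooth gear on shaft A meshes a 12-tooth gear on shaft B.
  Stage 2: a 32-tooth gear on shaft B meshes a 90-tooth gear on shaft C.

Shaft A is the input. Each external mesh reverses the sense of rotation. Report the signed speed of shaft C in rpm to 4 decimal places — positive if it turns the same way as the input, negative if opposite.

+1198.0444 rpm (same as input, |ω| = 1198.0444 rpm)

Stage 1 [69T→12T]: ω = 586.0000×69/12 = 3369.5000 rpm, dir flips to −; running = −3369.5000
Stage 2 [32T→90T]: ω = 3369.5000×32/90 = 1198.0444 rpm, dir flips to +; running = +1198.0444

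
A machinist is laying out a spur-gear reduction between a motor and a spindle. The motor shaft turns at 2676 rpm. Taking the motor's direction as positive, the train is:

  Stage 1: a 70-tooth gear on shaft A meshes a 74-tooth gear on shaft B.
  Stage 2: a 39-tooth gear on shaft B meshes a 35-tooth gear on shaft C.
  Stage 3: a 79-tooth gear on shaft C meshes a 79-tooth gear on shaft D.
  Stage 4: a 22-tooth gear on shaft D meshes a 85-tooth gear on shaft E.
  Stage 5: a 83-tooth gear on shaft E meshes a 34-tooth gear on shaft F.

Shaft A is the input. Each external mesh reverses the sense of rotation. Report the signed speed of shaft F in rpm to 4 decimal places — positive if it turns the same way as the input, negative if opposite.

Stage 1 [70T→74T]: ω = 2676.0000×70/74 = 2531.3514 rpm, dir flips to −; running = −2531.3514
Stage 2 [39T→35T]: ω = 2531.3514×39/35 = 2820.6486 rpm, dir flips to +; running = +2820.6486
Stage 3 [79T→79T]: ω = 2820.6486×79/79 = 2820.6486 rpm, dir flips to −; running = −2820.6486
Stage 4 [22T→85T]: ω = 2820.6486×22/85 = 730.0502 rpm, dir flips to +; running = +730.0502
Stage 5 [83T→34T]: ω = 730.0502×83/34 = 1782.1815 rpm, dir flips to −; running = −1782.1815

-1782.1815 rpm (opposite to input, |ω| = 1782.1815 rpm)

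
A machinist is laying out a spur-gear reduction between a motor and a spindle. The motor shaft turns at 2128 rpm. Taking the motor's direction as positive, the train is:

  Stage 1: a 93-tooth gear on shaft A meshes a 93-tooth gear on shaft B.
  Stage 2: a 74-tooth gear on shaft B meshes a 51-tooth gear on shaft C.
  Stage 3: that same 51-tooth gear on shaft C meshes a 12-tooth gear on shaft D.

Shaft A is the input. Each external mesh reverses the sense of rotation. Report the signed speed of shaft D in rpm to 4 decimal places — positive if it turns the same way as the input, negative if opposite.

-13122.6667 rpm (opposite to input, |ω| = 13122.6667 rpm)

Stage 1 [93T→93T]: ω = 2128.0000×93/93 = 2128.0000 rpm, dir flips to −; running = −2128.0000
Stage 2 [74T→51T]: ω = 2128.0000×74/51 = 3087.6863 rpm, dir flips to +; running = +3087.6863
Stage 3 [51T→12T]: ω = 3087.6863×51/12 = 13122.6667 rpm, dir flips to −; running = −13122.6667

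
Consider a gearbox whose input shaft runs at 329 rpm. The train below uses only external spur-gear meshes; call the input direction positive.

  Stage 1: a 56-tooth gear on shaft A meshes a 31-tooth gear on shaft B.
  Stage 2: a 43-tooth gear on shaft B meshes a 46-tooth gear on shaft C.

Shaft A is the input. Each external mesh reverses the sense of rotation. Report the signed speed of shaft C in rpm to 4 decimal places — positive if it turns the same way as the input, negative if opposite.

+555.5624 rpm (same as input, |ω| = 555.5624 rpm)

Stage 1 [56T→31T]: ω = 329.0000×56/31 = 594.3226 rpm, dir flips to −; running = −594.3226
Stage 2 [43T→46T]: ω = 594.3226×43/46 = 555.5624 rpm, dir flips to +; running = +555.5624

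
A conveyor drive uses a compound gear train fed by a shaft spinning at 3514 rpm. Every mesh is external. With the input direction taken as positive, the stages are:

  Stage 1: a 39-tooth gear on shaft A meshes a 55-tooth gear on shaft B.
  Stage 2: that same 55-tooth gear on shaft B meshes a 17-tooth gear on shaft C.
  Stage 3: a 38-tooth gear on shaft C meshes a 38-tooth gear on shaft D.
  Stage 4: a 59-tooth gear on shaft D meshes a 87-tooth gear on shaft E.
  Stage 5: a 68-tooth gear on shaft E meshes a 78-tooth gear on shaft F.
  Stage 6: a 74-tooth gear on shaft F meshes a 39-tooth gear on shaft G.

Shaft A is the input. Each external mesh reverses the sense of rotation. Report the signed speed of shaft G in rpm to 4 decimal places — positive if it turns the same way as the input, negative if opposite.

Stage 1 [39T→55T]: ω = 3514.0000×39/55 = 2491.7455 rpm, dir flips to −; running = −2491.7455
Stage 2 [55T→17T]: ω = 2491.7455×55/17 = 8061.5294 rpm, dir flips to +; running = +8061.5294
Stage 3 [38T→38T]: ω = 8061.5294×38/38 = 8061.5294 rpm, dir flips to −; running = −8061.5294
Stage 4 [59T→87T]: ω = 8061.5294×59/87 = 5467.0142 rpm, dir flips to +; running = +5467.0142
Stage 5 [68T→78T]: ω = 5467.0142×68/78 = 4766.1149 rpm, dir flips to −; running = −4766.1149
Stage 6 [74T→39T]: ω = 4766.1149×74/39 = 9043.3976 rpm, dir flips to +; running = +9043.3976

+9043.3976 rpm (same as input, |ω| = 9043.3976 rpm)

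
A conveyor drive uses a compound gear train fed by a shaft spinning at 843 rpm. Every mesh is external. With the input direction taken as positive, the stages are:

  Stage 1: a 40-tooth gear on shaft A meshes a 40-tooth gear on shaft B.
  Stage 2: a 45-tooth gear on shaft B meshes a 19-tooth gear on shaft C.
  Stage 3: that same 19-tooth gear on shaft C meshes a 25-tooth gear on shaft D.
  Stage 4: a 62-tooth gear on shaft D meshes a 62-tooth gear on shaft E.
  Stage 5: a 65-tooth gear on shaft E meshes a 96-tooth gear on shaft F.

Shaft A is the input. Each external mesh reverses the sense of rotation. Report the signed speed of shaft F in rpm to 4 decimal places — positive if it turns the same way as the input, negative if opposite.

-1027.4062 rpm (opposite to input, |ω| = 1027.4062 rpm)

Stage 1 [40T→40T]: ω = 843.0000×40/40 = 843.0000 rpm, dir flips to −; running = −843.0000
Stage 2 [45T→19T]: ω = 843.0000×45/19 = 1996.5789 rpm, dir flips to +; running = +1996.5789
Stage 3 [19T→25T]: ω = 1996.5789×19/25 = 1517.4000 rpm, dir flips to −; running = −1517.4000
Stage 4 [62T→62T]: ω = 1517.4000×62/62 = 1517.4000 rpm, dir flips to +; running = +1517.4000
Stage 5 [65T→96T]: ω = 1517.4000×65/96 = 1027.4062 rpm, dir flips to −; running = −1027.4062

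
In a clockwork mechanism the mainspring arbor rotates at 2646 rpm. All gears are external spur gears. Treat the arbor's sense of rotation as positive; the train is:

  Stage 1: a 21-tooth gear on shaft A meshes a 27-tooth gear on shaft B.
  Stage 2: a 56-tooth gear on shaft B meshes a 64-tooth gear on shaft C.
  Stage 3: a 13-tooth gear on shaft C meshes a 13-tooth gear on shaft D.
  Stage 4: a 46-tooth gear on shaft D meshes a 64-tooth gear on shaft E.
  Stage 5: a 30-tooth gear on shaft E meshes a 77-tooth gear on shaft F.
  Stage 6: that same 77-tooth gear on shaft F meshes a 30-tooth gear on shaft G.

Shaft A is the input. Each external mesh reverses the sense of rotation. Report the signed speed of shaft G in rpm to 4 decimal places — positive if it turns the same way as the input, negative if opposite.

+1294.2891 rpm (same as input, |ω| = 1294.2891 rpm)

Stage 1 [21T→27T]: ω = 2646.0000×21/27 = 2058.0000 rpm, dir flips to −; running = −2058.0000
Stage 2 [56T→64T]: ω = 2058.0000×56/64 = 1800.7500 rpm, dir flips to +; running = +1800.7500
Stage 3 [13T→13T]: ω = 1800.7500×13/13 = 1800.7500 rpm, dir flips to −; running = −1800.7500
Stage 4 [46T→64T]: ω = 1800.7500×46/64 = 1294.2891 rpm, dir flips to +; running = +1294.2891
Stage 5 [30T→77T]: ω = 1294.2891×30/77 = 504.2685 rpm, dir flips to −; running = −504.2685
Stage 6 [77T→30T]: ω = 504.2685×77/30 = 1294.2891 rpm, dir flips to +; running = +1294.2891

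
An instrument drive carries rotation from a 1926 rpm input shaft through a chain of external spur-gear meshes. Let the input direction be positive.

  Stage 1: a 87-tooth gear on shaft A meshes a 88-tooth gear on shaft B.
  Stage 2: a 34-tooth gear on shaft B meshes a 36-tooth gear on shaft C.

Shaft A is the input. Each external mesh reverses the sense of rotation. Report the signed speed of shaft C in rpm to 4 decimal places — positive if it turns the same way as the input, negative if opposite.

+1798.3295 rpm (same as input, |ω| = 1798.3295 rpm)

Stage 1 [87T→88T]: ω = 1926.0000×87/88 = 1904.1136 rpm, dir flips to −; running = −1904.1136
Stage 2 [34T→36T]: ω = 1904.1136×34/36 = 1798.3295 rpm, dir flips to +; running = +1798.3295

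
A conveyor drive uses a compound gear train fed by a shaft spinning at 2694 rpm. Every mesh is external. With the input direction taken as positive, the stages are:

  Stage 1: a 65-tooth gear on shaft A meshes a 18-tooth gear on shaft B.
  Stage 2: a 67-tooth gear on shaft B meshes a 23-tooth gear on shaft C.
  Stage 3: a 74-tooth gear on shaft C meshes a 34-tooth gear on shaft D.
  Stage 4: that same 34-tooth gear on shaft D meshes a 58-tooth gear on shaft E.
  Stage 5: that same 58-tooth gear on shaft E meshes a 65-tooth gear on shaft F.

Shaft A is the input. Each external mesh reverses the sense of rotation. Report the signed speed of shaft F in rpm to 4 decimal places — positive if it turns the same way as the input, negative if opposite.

Stage 1 [65T→18T]: ω = 2694.0000×65/18 = 9728.3333 rpm, dir flips to −; running = −9728.3333
Stage 2 [67T→23T]: ω = 9728.3333×67/23 = 28339.0580 rpm, dir flips to +; running = +28339.0580
Stage 3 [74T→34T]: ω = 28339.0580×74/34 = 61679.1262 rpm, dir flips to −; running = −61679.1262
Stage 4 [34T→58T]: ω = 61679.1262×34/58 = 36156.7291 rpm, dir flips to +; running = +36156.7291
Stage 5 [58T→65T]: ω = 36156.7291×58/65 = 32262.9275 rpm, dir flips to −; running = −32262.9275

-32262.9275 rpm (opposite to input, |ω| = 32262.9275 rpm)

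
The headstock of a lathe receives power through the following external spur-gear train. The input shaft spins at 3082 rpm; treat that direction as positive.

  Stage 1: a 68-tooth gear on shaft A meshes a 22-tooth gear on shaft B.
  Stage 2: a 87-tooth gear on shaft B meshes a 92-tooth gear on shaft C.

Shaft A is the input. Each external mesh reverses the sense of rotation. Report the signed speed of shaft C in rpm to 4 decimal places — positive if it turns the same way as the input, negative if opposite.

Stage 1 [68T→22T]: ω = 3082.0000×68/22 = 9526.1818 rpm, dir flips to −; running = −9526.1818
Stage 2 [87T→92T]: ω = 9526.1818×87/92 = 9008.4545 rpm, dir flips to +; running = +9008.4545

+9008.4545 rpm (same as input, |ω| = 9008.4545 rpm)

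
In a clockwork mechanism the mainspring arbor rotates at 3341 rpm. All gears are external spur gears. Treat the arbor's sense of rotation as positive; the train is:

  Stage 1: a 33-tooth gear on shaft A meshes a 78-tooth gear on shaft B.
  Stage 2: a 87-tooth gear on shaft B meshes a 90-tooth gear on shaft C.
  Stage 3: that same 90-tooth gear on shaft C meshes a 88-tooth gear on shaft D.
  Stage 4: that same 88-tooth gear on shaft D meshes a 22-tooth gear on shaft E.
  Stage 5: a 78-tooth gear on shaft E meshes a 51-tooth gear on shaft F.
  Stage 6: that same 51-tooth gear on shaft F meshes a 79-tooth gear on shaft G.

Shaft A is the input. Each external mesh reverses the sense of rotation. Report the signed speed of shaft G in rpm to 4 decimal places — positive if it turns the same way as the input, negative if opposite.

+5518.9937 rpm (same as input, |ω| = 5518.9937 rpm)

Stage 1 [33T→78T]: ω = 3341.0000×33/78 = 1413.5000 rpm, dir flips to −; running = −1413.5000
Stage 2 [87T→90T]: ω = 1413.5000×87/90 = 1366.3833 rpm, dir flips to +; running = +1366.3833
Stage 3 [90T→88T]: ω = 1366.3833×90/88 = 1397.4375 rpm, dir flips to −; running = −1397.4375
Stage 4 [88T→22T]: ω = 1397.4375×88/22 = 5589.7500 rpm, dir flips to +; running = +5589.7500
Stage 5 [78T→51T]: ω = 5589.7500×78/51 = 8549.0294 rpm, dir flips to −; running = −8549.0294
Stage 6 [51T→79T]: ω = 8549.0294×51/79 = 5518.9937 rpm, dir flips to +; running = +5518.9937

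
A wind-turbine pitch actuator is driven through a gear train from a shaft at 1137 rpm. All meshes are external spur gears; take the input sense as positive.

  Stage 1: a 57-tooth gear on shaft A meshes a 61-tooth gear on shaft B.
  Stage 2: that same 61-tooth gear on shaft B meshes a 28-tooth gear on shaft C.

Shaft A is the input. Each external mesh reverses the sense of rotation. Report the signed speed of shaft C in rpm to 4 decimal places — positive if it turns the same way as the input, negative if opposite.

Stage 1 [57T→61T]: ω = 1137.0000×57/61 = 1062.4426 rpm, dir flips to −; running = −1062.4426
Stage 2 [61T→28T]: ω = 1062.4426×61/28 = 2314.6071 rpm, dir flips to +; running = +2314.6071

+2314.6071 rpm (same as input, |ω| = 2314.6071 rpm)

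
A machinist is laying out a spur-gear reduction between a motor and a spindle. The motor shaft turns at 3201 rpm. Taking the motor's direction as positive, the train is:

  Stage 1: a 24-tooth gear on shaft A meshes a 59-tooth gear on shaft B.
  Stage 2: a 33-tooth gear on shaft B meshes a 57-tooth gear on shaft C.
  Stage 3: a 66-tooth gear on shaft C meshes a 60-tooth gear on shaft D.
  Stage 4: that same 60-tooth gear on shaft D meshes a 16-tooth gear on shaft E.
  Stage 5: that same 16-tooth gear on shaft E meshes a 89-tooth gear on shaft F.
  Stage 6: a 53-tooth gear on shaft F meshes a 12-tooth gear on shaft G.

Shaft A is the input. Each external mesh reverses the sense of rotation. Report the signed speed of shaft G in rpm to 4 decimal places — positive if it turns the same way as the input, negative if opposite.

Stage 1 [24T→59T]: ω = 3201.0000×24/59 = 1302.1017 rpm, dir flips to −; running = −1302.1017
Stage 2 [33T→57T]: ω = 1302.1017×33/57 = 753.8483 rpm, dir flips to +; running = +753.8483
Stage 3 [66T→60T]: ω = 753.8483×66/60 = 829.2332 rpm, dir flips to −; running = −829.2332
Stage 4 [60T→16T]: ω = 829.2332×60/16 = 3109.6244 rpm, dir flips to +; running = +3109.6244
Stage 5 [16T→89T]: ω = 3109.6244×16/89 = 559.0336 rpm, dir flips to −; running = −559.0336
Stage 6 [53T→12T]: ω = 559.0336×53/12 = 2469.0651 rpm, dir flips to +; running = +2469.0651

+2469.0651 rpm (same as input, |ω| = 2469.0651 rpm)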